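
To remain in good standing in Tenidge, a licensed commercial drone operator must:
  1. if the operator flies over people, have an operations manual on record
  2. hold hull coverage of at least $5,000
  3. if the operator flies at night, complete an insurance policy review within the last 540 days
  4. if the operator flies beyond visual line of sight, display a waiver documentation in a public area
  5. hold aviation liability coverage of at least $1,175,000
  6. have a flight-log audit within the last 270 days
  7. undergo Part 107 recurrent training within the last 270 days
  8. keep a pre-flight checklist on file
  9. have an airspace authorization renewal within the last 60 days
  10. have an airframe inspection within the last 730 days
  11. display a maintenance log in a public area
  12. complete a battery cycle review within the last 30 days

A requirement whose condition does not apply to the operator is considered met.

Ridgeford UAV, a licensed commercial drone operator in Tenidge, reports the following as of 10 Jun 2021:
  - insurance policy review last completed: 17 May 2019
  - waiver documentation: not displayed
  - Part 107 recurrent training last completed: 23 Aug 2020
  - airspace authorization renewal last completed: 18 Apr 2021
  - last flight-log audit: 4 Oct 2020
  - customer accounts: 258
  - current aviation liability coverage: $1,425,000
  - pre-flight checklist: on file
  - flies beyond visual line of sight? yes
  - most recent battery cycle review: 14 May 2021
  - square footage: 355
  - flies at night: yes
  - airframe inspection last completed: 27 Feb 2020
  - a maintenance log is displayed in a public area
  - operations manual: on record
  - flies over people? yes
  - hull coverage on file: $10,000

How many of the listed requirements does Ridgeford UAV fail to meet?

1. condition 'flies over people' holds; operations manual present → met
2. hull coverage $10,000 ≥ $5,000 → met
3. condition 'flies at night' holds; insurance policy review 755 days ago vs limit 540 → not met
4. condition 'flies beyond visual line of sight' holds; waiver documentation absent → not met
5. aviation liability coverage $1,425,000 ≥ $1,175,000 → met
6. flight-log audit 249 days ago vs limit 270 → met
7. Part 107 recurrent training 291 days ago vs limit 270 → not met
8. pre-flight checklist present → met
9. airspace authorization renewal 53 days ago vs limit 60 → met
10. airframe inspection 469 days ago vs limit 730 → met
11. maintenance log present → met
12. battery cycle review 27 days ago vs limit 30 → met
Not met: 3 of 12

3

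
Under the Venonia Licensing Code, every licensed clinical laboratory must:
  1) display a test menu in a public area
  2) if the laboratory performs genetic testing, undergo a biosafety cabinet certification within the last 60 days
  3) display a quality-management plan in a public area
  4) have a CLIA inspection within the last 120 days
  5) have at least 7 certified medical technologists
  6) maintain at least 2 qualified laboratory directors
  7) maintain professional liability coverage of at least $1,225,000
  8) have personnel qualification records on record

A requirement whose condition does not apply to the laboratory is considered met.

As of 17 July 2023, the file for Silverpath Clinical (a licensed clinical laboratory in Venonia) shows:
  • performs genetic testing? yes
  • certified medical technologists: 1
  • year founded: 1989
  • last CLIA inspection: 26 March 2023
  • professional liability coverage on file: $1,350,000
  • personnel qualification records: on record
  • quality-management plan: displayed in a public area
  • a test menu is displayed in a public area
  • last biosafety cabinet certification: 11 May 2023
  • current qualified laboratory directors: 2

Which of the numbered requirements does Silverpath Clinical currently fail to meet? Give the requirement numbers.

1. test menu present → met
2. condition 'performs genetic testing' holds; biosafety cabinet certification 67 days ago vs limit 60 → not met
3. quality-management plan present → met
4. CLIA inspection 113 days ago vs limit 120 → met
5. certified medical technologists 1 < 7 → not met
6. qualified laboratory directors 2 ≥ 2 → met
7. professional liability coverage $1,350,000 ≥ $1,225,000 → met
8. personnel qualification records present → met
Not met: 2, 5

2, 5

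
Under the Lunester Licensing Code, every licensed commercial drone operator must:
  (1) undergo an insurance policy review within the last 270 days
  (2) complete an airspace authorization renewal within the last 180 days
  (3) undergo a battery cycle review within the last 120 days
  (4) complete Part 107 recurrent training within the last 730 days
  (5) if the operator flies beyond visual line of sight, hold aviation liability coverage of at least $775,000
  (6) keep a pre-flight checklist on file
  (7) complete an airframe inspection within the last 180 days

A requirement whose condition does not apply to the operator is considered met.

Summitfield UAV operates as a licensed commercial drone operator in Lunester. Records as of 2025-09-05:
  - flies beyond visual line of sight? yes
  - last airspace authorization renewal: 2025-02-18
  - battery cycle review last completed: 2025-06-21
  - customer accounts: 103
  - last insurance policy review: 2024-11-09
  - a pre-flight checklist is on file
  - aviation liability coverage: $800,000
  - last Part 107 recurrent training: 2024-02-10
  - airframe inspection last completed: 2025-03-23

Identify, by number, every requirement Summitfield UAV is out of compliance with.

1. insurance policy review 300 days ago vs limit 270 → not met
2. airspace authorization renewal 199 days ago vs limit 180 → not met
3. battery cycle review 76 days ago vs limit 120 → met
4. Part 107 recurrent training 573 days ago vs limit 730 → met
5. condition 'flies beyond visual line of sight' holds; aviation liability coverage $800,000 ≥ $775,000 → met
6. pre-flight checklist present → met
7. airframe inspection 166 days ago vs limit 180 → met
Not met: 1, 2

1, 2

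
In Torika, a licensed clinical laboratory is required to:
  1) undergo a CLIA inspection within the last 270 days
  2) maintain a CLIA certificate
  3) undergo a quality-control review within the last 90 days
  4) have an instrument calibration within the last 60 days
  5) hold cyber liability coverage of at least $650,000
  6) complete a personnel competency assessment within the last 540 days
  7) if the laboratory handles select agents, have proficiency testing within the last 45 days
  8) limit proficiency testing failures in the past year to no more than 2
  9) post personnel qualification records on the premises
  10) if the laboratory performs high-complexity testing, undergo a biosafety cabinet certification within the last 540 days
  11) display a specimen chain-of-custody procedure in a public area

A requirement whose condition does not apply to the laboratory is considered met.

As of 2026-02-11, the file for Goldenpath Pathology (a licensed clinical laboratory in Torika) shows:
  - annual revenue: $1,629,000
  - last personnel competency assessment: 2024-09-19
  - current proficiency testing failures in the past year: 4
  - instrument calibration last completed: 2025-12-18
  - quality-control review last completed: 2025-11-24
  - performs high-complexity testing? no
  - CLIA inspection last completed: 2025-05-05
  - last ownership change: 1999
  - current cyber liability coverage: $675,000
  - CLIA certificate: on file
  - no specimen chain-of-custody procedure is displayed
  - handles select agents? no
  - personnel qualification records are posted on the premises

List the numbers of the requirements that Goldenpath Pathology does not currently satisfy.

1, 8, 11

1. CLIA inspection 282 days ago vs limit 270 → not met
2. CLIA certificate present → met
3. quality-control review 79 days ago vs limit 90 → met
4. instrument calibration 55 days ago vs limit 60 → met
5. cyber liability coverage $675,000 ≥ $650,000 → met
6. personnel competency assessment 510 days ago vs limit 540 → met
7. condition 'handles select agents' does not hold → requirement n/a → met
8. proficiency testing failures in the past year 4 > 2 → not met
9. personnel qualification records present → met
10. condition 'performs high-complexity testing' does not hold → requirement n/a → met
11. specimen chain-of-custody procedure absent → not met
Not met: 1, 8, 11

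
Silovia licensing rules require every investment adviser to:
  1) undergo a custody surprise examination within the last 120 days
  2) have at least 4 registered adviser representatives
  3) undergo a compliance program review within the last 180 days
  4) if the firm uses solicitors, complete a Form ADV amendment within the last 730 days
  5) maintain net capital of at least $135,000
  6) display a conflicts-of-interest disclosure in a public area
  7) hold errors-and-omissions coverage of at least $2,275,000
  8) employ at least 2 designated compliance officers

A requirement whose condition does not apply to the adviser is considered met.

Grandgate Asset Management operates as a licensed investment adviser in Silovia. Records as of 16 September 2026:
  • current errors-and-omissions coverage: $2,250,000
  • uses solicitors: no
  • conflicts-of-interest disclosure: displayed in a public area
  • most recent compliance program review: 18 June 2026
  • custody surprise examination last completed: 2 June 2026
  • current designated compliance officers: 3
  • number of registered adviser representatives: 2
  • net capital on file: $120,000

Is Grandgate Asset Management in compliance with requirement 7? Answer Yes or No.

7. errors-and-omissions coverage $2,250,000 < $2,275,000 → not met

No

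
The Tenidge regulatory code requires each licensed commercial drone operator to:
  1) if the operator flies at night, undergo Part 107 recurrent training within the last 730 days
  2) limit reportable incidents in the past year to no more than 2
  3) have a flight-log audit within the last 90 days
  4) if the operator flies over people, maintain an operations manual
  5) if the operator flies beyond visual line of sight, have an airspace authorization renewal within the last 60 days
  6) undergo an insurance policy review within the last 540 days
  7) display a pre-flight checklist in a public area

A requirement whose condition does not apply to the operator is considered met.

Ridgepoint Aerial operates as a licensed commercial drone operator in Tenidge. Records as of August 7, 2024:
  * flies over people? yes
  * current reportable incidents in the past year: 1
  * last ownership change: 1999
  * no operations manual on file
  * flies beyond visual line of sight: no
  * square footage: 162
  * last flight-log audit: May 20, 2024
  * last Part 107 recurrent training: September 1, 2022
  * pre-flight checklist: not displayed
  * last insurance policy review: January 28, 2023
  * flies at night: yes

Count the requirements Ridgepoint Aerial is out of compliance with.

3

1. condition 'flies at night' holds; Part 107 recurrent training 706 days ago vs limit 730 → met
2. reportable incidents in the past year 1 ≤ 2 → met
3. flight-log audit 79 days ago vs limit 90 → met
4. condition 'flies over people' holds; operations manual absent → not met
5. condition 'flies beyond visual line of sight' does not hold → requirement n/a → met
6. insurance policy review 557 days ago vs limit 540 → not met
7. pre-flight checklist absent → not met
Not met: 3 of 7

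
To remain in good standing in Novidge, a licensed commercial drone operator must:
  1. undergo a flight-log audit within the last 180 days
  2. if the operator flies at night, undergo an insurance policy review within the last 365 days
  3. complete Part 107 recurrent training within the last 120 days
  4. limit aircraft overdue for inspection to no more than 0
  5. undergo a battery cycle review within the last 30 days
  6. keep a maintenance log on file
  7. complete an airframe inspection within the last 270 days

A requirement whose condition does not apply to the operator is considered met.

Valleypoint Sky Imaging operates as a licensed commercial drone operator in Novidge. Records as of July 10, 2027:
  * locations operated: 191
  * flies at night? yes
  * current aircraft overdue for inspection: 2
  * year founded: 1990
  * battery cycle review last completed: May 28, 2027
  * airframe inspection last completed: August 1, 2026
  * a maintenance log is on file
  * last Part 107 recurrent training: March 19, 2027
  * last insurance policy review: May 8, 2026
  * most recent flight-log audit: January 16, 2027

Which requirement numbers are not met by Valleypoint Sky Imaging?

2, 4, 5, 7

1. flight-log audit 175 days ago vs limit 180 → met
2. condition 'flies at night' holds; insurance policy review 428 days ago vs limit 365 → not met
3. Part 107 recurrent training 113 days ago vs limit 120 → met
4. aircraft overdue for inspection 2 > 0 → not met
5. battery cycle review 43 days ago vs limit 30 → not met
6. maintenance log present → met
7. airframe inspection 343 days ago vs limit 270 → not met
Not met: 2, 4, 5, 7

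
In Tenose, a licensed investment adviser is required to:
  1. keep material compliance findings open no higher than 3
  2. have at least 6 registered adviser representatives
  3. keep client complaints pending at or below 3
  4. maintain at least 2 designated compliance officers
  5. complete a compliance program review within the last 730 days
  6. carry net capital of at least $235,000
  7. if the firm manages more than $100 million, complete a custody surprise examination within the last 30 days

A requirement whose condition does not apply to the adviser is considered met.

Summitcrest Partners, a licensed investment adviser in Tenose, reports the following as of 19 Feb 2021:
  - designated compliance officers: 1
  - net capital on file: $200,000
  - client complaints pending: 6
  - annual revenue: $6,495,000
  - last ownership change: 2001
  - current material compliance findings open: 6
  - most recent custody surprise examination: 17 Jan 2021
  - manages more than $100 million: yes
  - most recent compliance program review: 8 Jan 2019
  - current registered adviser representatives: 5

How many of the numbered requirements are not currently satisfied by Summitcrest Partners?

7

1. material compliance findings open 6 > 3 → not met
2. registered adviser representatives 5 < 6 → not met
3. client complaints pending 6 > 3 → not met
4. designated compliance officers 1 < 2 → not met
5. compliance program review 773 days ago vs limit 730 → not met
6. net capital $200,000 < $235,000 → not met
7. condition 'manages more than $100 million' holds; custody surprise examination 33 days ago vs limit 30 → not met
Not met: 7 of 7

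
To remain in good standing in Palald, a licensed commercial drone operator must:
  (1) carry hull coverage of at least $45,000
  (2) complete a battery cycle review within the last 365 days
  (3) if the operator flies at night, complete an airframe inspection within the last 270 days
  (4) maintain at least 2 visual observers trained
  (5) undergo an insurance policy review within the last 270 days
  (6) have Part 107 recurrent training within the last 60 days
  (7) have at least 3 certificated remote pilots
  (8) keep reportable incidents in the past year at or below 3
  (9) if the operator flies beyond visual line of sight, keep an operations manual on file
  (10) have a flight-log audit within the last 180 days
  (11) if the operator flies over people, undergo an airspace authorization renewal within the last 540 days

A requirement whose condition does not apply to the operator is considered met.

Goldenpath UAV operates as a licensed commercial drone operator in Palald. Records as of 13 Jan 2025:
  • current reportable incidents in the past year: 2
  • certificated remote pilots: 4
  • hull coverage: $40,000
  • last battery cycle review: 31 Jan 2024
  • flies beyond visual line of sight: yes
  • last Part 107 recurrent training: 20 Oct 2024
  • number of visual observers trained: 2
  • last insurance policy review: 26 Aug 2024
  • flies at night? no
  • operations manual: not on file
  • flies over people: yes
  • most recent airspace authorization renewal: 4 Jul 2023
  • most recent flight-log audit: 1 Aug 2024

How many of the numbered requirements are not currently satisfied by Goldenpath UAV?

1. hull coverage $40,000 < $45,000 → not met
2. battery cycle review 348 days ago vs limit 365 → met
3. condition 'flies at night' does not hold → requirement n/a → met
4. visual observers trained 2 ≥ 2 → met
5. insurance policy review 140 days ago vs limit 270 → met
6. Part 107 recurrent training 85 days ago vs limit 60 → not met
7. certificated remote pilots 4 ≥ 3 → met
8. reportable incidents in the past year 2 ≤ 3 → met
9. condition 'flies beyond visual line of sight' holds; operations manual absent → not met
10. flight-log audit 165 days ago vs limit 180 → met
11. condition 'flies over people' holds; airspace authorization renewal 559 days ago vs limit 540 → not met
Not met: 4 of 11

4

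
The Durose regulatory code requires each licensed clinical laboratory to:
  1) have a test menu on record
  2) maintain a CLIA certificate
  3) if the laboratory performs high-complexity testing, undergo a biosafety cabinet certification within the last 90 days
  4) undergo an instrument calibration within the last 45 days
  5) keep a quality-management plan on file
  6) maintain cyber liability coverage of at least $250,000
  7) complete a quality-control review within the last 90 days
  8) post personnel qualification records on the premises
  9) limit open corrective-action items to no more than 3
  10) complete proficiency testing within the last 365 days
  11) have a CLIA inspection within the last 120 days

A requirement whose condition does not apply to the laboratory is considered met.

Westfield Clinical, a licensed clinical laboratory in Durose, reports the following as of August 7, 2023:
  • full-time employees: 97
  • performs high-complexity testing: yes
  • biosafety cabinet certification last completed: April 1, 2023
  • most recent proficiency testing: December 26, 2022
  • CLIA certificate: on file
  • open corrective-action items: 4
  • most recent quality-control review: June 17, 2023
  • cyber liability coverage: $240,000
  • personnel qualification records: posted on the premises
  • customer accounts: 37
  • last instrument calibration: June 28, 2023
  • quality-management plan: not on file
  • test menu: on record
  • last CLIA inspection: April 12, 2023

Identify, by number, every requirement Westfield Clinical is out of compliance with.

1. test menu present → met
2. CLIA certificate present → met
3. condition 'performs high-complexity testing' holds; biosafety cabinet certification 128 days ago vs limit 90 → not met
4. instrument calibration 40 days ago vs limit 45 → met
5. quality-management plan absent → not met
6. cyber liability coverage $240,000 < $250,000 → not met
7. quality-control review 51 days ago vs limit 90 → met
8. personnel qualification records present → met
9. open corrective-action items 4 > 3 → not met
10. proficiency testing 224 days ago vs limit 365 → met
11. CLIA inspection 117 days ago vs limit 120 → met
Not met: 3, 5, 6, 9

3, 5, 6, 9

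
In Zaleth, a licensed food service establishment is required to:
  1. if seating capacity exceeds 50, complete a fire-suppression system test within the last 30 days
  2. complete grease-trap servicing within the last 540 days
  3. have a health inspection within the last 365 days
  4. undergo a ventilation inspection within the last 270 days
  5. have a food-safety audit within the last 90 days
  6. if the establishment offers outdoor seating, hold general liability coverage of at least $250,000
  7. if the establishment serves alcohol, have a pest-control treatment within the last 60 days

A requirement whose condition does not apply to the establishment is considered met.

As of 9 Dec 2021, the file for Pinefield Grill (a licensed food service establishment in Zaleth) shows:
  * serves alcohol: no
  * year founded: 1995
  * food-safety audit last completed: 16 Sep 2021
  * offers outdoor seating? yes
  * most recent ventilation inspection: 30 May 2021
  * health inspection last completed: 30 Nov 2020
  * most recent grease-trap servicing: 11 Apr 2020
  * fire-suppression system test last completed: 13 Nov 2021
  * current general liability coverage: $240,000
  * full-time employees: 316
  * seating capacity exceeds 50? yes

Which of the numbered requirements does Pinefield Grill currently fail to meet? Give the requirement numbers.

2, 3, 6

1. condition 'seating capacity exceeds 50' holds; fire-suppression system test 26 days ago vs limit 30 → met
2. grease-trap servicing 607 days ago vs limit 540 → not met
3. health inspection 374 days ago vs limit 365 → not met
4. ventilation inspection 193 days ago vs limit 270 → met
5. food-safety audit 84 days ago vs limit 90 → met
6. condition 'offers outdoor seating' holds; general liability coverage $240,000 < $250,000 → not met
7. condition 'serves alcohol' does not hold → requirement n/a → met
Not met: 2, 3, 6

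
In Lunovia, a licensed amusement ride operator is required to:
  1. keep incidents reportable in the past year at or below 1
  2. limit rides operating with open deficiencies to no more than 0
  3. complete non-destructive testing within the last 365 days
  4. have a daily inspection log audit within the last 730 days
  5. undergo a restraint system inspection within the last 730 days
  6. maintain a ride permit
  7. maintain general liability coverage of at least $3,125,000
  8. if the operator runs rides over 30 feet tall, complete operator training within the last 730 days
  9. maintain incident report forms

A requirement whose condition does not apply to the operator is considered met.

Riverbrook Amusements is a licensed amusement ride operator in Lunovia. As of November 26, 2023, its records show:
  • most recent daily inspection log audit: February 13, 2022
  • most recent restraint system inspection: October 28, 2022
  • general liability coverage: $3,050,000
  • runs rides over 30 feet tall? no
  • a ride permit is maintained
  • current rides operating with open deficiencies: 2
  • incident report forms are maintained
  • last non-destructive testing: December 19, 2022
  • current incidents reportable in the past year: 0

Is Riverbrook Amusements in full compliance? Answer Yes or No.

No

1. incidents reportable in the past year 0 ≤ 1 → met
2. rides operating with open deficiencies 2 > 0 → not met
3. non-destructive testing 342 days ago vs limit 365 → met
4. daily inspection log audit 651 days ago vs limit 730 → met
5. restraint system inspection 394 days ago vs limit 730 → met
6. ride permit present → met
7. general liability coverage $3,050,000 < $3,125,000 → not met
8. condition 'runs rides over 30 feet tall' does not hold → requirement n/a → met
9. incident report forms present → met
Not met: 2, 7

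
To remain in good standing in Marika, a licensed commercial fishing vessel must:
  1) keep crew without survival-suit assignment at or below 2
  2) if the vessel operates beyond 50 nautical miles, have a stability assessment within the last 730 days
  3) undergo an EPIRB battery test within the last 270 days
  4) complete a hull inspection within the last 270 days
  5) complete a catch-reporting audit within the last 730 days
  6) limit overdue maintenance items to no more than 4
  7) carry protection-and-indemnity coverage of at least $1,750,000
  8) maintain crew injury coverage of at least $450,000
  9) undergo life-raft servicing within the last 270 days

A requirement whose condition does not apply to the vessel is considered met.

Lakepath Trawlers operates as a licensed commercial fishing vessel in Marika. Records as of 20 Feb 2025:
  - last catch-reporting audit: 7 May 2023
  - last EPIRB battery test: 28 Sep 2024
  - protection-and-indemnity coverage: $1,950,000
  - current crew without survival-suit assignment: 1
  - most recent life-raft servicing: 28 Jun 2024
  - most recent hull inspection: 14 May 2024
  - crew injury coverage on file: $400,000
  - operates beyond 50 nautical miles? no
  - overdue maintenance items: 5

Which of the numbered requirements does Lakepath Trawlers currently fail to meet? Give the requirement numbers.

4, 6, 8

1. crew without survival-suit assignment 1 ≤ 2 → met
2. condition 'operates beyond 50 nautical miles' does not hold → requirement n/a → met
3. EPIRB battery test 145 days ago vs limit 270 → met
4. hull inspection 282 days ago vs limit 270 → not met
5. catch-reporting audit 655 days ago vs limit 730 → met
6. overdue maintenance items 5 > 4 → not met
7. protection-and-indemnity coverage $1,950,000 ≥ $1,750,000 → met
8. crew injury coverage $400,000 < $450,000 → not met
9. life-raft servicing 237 days ago vs limit 270 → met
Not met: 4, 6, 8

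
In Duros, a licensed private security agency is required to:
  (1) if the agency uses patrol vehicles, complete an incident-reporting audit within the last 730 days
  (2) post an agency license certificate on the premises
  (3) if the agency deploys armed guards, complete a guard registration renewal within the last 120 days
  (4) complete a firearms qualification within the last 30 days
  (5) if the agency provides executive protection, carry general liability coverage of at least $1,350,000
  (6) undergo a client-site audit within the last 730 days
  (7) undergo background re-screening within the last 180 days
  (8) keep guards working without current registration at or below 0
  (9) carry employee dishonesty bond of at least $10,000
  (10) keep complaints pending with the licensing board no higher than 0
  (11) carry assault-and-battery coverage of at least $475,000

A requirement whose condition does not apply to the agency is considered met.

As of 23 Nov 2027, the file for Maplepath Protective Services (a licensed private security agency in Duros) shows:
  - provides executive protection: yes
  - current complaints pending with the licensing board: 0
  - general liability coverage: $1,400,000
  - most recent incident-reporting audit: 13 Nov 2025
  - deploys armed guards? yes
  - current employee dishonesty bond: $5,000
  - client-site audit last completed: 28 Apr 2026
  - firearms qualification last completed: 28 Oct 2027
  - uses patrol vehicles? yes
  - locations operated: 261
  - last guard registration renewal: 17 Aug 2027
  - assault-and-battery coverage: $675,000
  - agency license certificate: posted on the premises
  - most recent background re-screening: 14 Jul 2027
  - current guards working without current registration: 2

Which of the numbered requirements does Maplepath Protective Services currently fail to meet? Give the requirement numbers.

1. condition 'uses patrol vehicles' holds; incident-reporting audit 740 days ago vs limit 730 → not met
2. agency license certificate present → met
3. condition 'deploys armed guards' holds; guard registration renewal 98 days ago vs limit 120 → met
4. firearms qualification 26 days ago vs limit 30 → met
5. condition 'provides executive protection' holds; general liability coverage $1,400,000 ≥ $1,350,000 → met
6. client-site audit 574 days ago vs limit 730 → met
7. background re-screening 132 days ago vs limit 180 → met
8. guards working without current registration 2 > 0 → not met
9. employee dishonesty bond $5,000 < $10,000 → not met
10. complaints pending with the licensing board 0 ≤ 0 → met
11. assault-and-battery coverage $675,000 ≥ $475,000 → met
Not met: 1, 8, 9

1, 8, 9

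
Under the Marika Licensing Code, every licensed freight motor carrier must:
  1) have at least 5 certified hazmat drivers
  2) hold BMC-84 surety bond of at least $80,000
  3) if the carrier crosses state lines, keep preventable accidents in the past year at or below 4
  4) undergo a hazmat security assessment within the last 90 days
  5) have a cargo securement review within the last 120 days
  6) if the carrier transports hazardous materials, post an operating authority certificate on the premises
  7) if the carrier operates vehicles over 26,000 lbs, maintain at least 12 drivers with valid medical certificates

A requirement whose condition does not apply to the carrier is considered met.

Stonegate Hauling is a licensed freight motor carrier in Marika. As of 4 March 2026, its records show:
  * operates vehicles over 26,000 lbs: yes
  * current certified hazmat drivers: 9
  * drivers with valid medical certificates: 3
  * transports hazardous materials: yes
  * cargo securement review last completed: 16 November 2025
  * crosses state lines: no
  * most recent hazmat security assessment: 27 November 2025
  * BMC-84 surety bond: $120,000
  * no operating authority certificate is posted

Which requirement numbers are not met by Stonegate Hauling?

4, 6, 7

1. certified hazmat drivers 9 ≥ 5 → met
2. BMC-84 surety bond $120,000 ≥ $80,000 → met
3. condition 'crosses state lines' does not hold → requirement n/a → met
4. hazmat security assessment 97 days ago vs limit 90 → not met
5. cargo securement review 108 days ago vs limit 120 → met
6. condition 'transports hazardous materials' holds; operating authority certificate absent → not met
7. condition 'operates vehicles over 26,000 lbs' holds; drivers with valid medical certificates 3 < 12 → not met
Not met: 4, 6, 7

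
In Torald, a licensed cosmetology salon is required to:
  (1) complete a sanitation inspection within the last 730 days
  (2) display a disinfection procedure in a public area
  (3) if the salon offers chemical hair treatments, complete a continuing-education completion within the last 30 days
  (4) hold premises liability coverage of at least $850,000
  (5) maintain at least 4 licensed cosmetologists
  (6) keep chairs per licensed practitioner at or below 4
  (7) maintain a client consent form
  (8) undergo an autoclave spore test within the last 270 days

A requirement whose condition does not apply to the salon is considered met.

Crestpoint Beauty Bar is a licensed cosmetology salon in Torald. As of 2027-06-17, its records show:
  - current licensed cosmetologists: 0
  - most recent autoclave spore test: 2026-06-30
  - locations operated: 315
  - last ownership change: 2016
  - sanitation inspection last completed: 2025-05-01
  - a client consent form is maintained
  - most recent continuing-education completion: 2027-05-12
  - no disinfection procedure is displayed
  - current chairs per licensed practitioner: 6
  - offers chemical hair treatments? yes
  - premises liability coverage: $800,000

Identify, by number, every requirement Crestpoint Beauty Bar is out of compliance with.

1. sanitation inspection 777 days ago vs limit 730 → not met
2. disinfection procedure absent → not met
3. condition 'offers chemical hair treatments' holds; continuing-education completion 36 days ago vs limit 30 → not met
4. premises liability coverage $800,000 < $850,000 → not met
5. licensed cosmetologists 0 < 4 → not met
6. chairs per licensed practitioner 6 > 4 → not met
7. client consent form present → met
8. autoclave spore test 352 days ago vs limit 270 → not met
Not met: 1, 2, 3, 4, 5, 6, 8

1, 2, 3, 4, 5, 6, 8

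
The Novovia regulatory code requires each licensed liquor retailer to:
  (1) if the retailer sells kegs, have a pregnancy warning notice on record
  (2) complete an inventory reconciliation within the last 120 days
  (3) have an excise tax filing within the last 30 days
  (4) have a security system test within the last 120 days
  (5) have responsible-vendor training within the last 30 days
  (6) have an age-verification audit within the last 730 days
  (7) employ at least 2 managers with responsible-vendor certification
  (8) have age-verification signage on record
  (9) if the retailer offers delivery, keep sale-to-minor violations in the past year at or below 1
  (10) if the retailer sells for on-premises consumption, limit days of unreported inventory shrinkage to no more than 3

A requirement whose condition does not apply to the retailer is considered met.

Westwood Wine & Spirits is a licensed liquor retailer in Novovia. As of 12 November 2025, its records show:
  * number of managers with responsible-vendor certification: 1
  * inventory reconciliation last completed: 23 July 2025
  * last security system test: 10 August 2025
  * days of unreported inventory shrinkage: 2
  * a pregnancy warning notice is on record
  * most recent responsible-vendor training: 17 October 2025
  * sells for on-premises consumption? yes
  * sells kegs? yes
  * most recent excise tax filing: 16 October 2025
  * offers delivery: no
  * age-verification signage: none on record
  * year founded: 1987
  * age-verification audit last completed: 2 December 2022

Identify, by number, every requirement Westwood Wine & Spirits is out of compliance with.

6, 7, 8

1. condition 'sells kegs' holds; pregnancy warning notice present → met
2. inventory reconciliation 112 days ago vs limit 120 → met
3. excise tax filing 27 days ago vs limit 30 → met
4. security system test 94 days ago vs limit 120 → met
5. responsible-vendor training 26 days ago vs limit 30 → met
6. age-verification audit 1076 days ago vs limit 730 → not met
7. managers with responsible-vendor certification 1 < 2 → not met
8. age-verification signage absent → not met
9. condition 'offers delivery' does not hold → requirement n/a → met
10. condition 'sells for on-premises consumption' holds; days of unreported inventory shrinkage 2 ≤ 3 → met
Not met: 6, 7, 8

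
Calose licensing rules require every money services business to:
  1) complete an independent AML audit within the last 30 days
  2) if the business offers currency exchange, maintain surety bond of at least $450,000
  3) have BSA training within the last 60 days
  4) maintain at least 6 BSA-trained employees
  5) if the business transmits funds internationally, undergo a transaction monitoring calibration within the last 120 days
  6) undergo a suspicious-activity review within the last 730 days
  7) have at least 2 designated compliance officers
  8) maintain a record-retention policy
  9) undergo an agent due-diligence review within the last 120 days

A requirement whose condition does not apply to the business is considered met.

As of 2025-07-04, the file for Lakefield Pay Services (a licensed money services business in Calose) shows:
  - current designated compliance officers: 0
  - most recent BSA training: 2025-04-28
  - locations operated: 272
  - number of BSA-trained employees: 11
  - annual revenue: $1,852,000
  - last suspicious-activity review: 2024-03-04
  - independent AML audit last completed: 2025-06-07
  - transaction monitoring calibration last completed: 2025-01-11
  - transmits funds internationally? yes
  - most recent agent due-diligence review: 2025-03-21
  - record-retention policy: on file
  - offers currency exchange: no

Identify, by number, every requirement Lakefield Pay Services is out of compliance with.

1. independent AML audit 27 days ago vs limit 30 → met
2. condition 'offers currency exchange' does not hold → requirement n/a → met
3. BSA training 67 days ago vs limit 60 → not met
4. BSA-trained employees 11 ≥ 6 → met
5. condition 'transmits funds internationally' holds; transaction monitoring calibration 174 days ago vs limit 120 → not met
6. suspicious-activity review 487 days ago vs limit 730 → met
7. designated compliance officers 0 < 2 → not met
8. record-retention policy present → met
9. agent due-diligence review 105 days ago vs limit 120 → met
Not met: 3, 5, 7

3, 5, 7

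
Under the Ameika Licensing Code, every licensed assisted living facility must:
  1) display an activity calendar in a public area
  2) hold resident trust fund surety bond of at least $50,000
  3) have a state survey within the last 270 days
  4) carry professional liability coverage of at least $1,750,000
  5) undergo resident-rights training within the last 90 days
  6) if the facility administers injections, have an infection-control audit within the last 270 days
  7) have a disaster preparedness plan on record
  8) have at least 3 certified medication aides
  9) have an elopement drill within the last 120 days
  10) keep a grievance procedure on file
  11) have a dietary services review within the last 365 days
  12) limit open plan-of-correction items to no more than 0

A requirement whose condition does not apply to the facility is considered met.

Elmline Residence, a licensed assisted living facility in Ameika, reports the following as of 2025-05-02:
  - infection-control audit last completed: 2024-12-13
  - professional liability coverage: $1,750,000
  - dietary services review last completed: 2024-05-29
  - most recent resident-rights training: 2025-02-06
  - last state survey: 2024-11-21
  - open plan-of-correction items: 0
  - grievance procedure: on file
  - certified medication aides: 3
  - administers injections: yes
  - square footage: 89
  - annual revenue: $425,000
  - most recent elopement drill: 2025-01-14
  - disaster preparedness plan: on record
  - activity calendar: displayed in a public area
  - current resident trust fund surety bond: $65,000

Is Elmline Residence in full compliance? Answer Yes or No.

Yes

1. activity calendar present → met
2. resident trust fund surety bond $65,000 ≥ $50,000 → met
3. state survey 162 days ago vs limit 270 → met
4. professional liability coverage $1,750,000 ≥ $1,750,000 → met
5. resident-rights training 85 days ago vs limit 90 → met
6. condition 'administers injections' holds; infection-control audit 140 days ago vs limit 270 → met
7. disaster preparedness plan present → met
8. certified medication aides 3 ≥ 3 → met
9. elopement drill 108 days ago vs limit 120 → met
10. grievance procedure present → met
11. dietary services review 338 days ago vs limit 365 → met
12. open plan-of-correction items 0 ≤ 0 → met
All met.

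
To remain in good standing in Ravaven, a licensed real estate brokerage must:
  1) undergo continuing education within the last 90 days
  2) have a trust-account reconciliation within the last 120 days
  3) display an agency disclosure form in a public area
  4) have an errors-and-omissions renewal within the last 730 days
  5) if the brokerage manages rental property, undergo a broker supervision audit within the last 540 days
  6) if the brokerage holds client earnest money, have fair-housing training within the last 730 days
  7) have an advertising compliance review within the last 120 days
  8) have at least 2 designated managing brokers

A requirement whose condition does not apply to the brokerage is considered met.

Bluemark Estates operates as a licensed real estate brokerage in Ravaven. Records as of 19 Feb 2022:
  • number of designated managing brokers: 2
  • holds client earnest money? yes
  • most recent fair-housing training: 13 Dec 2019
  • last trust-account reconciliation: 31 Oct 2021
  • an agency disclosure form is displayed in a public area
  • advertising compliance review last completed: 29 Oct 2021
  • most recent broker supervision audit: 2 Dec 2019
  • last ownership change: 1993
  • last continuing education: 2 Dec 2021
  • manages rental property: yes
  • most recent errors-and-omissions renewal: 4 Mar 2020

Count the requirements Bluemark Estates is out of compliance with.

1. continuing education 79 days ago vs limit 90 → met
2. trust-account reconciliation 111 days ago vs limit 120 → met
3. agency disclosure form present → met
4. errors-and-omissions renewal 717 days ago vs limit 730 → met
5. condition 'manages rental property' holds; broker supervision audit 810 days ago vs limit 540 → not met
6. condition 'holds client earnest money' holds; fair-housing training 799 days ago vs limit 730 → not met
7. advertising compliance review 113 days ago vs limit 120 → met
8. designated managing brokers 2 ≥ 2 → met
Not met: 2 of 8

2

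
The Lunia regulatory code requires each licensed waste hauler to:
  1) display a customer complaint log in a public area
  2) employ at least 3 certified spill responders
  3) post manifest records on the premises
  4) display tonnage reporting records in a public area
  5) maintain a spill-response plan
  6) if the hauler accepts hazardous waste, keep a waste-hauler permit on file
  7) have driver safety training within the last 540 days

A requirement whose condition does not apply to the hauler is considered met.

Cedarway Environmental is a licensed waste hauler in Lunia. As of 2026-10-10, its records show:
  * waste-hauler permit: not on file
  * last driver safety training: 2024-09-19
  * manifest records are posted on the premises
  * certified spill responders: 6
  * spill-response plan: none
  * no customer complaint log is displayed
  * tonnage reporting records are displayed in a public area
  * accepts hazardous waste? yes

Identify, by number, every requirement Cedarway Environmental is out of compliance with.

1, 5, 6, 7

1. customer complaint log absent → not met
2. certified spill responders 6 ≥ 3 → met
3. manifest records present → met
4. tonnage reporting records present → met
5. spill-response plan absent → not met
6. condition 'accepts hazardous waste' holds; waste-hauler permit absent → not met
7. driver safety training 751 days ago vs limit 540 → not met
Not met: 1, 5, 6, 7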